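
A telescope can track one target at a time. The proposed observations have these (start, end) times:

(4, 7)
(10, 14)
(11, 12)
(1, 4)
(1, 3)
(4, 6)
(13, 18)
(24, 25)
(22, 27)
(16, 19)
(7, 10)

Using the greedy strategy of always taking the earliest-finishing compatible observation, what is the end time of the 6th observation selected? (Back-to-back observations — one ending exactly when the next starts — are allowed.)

Sort by end time and greedily take each interval whose start is ≥ the last chosen end.
Sorted by end: (1,3)  (1,4)  (4,6)  (4,7)  (7,10)  (11,12)  (10,14)  (13,18)  (16,19)  (24,25)  (22,27)
take (1,3); take (4,6); take (7,10); take (11,12); take (13,18); skip (16,19); take (24,25).
Selected: (1,3) (4,6) (7,10) (11,12) (13,18) (24,25)

25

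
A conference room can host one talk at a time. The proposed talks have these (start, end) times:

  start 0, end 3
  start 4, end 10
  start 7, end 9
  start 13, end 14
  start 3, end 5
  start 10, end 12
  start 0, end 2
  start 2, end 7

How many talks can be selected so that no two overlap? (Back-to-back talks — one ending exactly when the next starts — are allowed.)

5

By end time: (0,2), (0,3), (3,5), (2,7), (7,9), (4,10), (10,12), (13,14).
Pick (0,2); next start ≥ 2 → (3,5); next start ≥ 5 → (7,9); next start ≥ 9 → (10,12); next start ≥ 12 → (13,14).
Selected 5 talks.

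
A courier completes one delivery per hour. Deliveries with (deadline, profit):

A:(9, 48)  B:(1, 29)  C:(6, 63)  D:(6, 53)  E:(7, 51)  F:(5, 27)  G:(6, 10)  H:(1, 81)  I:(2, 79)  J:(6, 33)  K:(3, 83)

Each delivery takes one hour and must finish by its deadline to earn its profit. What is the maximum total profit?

By profit: K(d3,83), H(d1,81), I(d2,79), C(d6,63), D(d6,53), E(d7,51), A(d9,48), J(d6,33), B(d1,29), F(d5,27), G(d6,10)
K→slot 3; H→slot 1; I→slot 2; C→slot 6; D→slot 5; E→slot 7; A→slot 9; J→slot 4; B skipped; F skipped; G skipped.
Profit = 81 + 79 + 83 + 33 + 53 + 63 + 51 + 48 = 491

491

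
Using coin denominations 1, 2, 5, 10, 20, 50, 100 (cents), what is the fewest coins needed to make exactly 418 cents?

Greedy: take as many of the largest coin as possible, then repeat with the remainder.
418 − 4×100→18 − 1×10→8 − 1×5→3 − 1×2→1 − 1×1→0
Total coins = 4 + 1 + 1 + 1 + 1 = 8

8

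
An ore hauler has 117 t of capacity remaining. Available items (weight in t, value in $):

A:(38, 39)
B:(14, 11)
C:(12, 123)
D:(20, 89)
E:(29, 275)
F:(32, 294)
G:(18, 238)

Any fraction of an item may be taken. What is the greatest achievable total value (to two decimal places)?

1025.16

Ratios (sorted): G 13.22, C 10.25, E 9.48, F 9.19, D 4.45, A 1.03, B 0.79
take G (18 @ 238); take C (12 @ 123); take E (29 @ 275); take F (32 @ 294); take D (20 @ 89); take 6/38 of A → 6.16. Capacity used 117/117.
Total value = 1025.16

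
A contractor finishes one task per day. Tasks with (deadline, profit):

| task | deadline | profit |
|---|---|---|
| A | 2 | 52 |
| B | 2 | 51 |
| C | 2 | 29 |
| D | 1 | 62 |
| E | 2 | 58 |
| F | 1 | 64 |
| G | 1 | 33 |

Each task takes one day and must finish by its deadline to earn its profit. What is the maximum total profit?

Take jobs in profit order; each goes to the latest open slot no later than its deadline.
Profit order: F=64 D=62 E=58 A=52 B=51 G=33 C=29
Assign: F→slot 1, D skipped, E→slot 2, A skipped, B skipped, G skipped, C skipped.
Slots: [1:F] [2:E]
Profit = 64 + 58 = 122

122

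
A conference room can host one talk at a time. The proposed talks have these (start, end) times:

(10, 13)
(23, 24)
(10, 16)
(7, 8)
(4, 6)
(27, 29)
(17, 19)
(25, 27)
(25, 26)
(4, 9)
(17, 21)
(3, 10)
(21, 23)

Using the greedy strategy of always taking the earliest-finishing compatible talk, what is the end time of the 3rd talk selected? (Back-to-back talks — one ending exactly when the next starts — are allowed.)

Sort by end time and greedily take each interval whose start is ≥ the last chosen end.
Sorted by end: (4,6)  (7,8)  (4,9)  (3,10)  (10,13)  (10,16)  (17,19)  (17,21)  (21,23)  (23,24)  (25,26)  (25,27)  (27,29)
take (4,6); take (7,8); take (10,13); take (17,19); skip (17,21); take (21,23); take (23,24); take (25,26); take (27,29).
Selected: (4,6) (7,8) (10,13) (17,19) (21,23) (23,24) (25,26) (27,29)

13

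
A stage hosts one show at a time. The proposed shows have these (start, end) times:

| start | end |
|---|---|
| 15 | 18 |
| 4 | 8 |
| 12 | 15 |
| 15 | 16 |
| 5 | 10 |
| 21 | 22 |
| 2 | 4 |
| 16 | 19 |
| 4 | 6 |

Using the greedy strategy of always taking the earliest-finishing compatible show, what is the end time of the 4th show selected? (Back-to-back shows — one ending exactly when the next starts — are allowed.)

Order by finish time; keep every interval that doesn't clash with the previous kept one.
Sorted by end: (2,4)  (4,6)  (4,8)  (5,10)  (12,15)  (15,16)  (15,18)  (16,19)  (21,22)
take (2,4); take (4,6); skip (4,8); take (12,15); take (15,16); take (16,19); take (21,22).
Selected: (2,4) (4,6) (12,15) (15,16) (16,19) (21,22)

16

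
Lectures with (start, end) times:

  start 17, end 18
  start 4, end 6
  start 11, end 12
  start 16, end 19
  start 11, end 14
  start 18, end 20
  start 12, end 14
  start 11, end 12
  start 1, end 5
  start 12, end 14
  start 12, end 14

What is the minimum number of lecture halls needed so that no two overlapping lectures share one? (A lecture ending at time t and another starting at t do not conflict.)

Events (time:±→running): 1:+→1 4:+→2 5:-→1 6:-→0 11:+→1 11:+→2 11:+→3 12:-→2 12:-→1 12:+→2 12:+→3 12:+→4 … peak 4.

4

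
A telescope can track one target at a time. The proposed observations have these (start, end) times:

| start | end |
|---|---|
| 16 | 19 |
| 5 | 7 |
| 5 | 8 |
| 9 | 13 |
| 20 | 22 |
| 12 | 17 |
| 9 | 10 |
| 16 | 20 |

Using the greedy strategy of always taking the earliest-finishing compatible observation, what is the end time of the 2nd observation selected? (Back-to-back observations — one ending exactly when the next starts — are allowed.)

10

Greedy by earliest finish: after sorting by end time, pick each interval compatible with the last pick.
Sorted by end: (5,7)  (5,8)  (9,10)  (9,13)  (12,17)  (16,19)  (16,20)  (20,22)
take (5,7); take (9,10); take (12,17); take (20,22).
Selected: (5,7) (9,10) (12,17) (20,22)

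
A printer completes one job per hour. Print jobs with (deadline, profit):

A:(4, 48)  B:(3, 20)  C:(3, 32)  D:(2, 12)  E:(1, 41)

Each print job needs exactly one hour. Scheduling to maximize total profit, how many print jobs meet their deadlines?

4

Take jobs in profit order; each goes to the latest open slot no later than its deadline.
By profit: A(d4,48), E(d1,41), C(d3,32), B(d3,20), D(d2,12)
A→slot 4; E→slot 1; C→slot 3; B→slot 2; D skipped.
4 of 5 scheduled.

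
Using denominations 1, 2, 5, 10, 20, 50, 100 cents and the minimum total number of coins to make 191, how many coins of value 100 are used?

1

Use the largest denomination that fits, subtract, and repeat.
191 = 1×100 + 1×50 + 2×20 + 1×1
Count of 100: 1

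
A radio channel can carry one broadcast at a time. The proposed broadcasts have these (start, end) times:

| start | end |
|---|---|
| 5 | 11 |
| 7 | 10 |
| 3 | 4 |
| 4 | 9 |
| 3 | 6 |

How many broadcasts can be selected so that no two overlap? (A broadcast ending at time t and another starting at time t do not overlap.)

2

Greedy by earliest finish: after sorting by end time, pick each interval compatible with the last pick.
By end time: (3,4), (3,6), (4,9), (7,10), (5,11).
Pick (3,4); next start ≥ 4 → (4,9).
Selected 2 broadcasts.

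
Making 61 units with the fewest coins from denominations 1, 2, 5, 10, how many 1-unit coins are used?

Use the largest denomination that fits, subtract, and repeat.
61 − 6×10→1 − 1×1→0
Count of 1: 1

1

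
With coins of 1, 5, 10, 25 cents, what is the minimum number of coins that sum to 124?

Greedy: take as many of the largest coin as possible, then repeat with the remainder.
124 − 4×25→24 − 2×10→4 − 4×1→0
Total coins = 4 + 2 + 4 = 10

10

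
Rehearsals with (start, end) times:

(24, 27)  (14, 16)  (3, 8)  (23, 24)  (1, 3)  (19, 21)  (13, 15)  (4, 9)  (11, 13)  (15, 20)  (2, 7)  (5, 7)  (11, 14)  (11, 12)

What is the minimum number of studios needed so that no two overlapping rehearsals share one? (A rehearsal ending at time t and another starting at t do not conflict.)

4

starts: [1, 2, 3, 4, 5, 11, 11, 11, 13, 14, 15, 19, 23, 24]
ends:   [3, 7, 7, 8, 9, 12, 13, 14, 15, 16, 20, 21, 24, 27]
s1→1 s2→2 e3→1 s3→2 s4→3 s5→4  — peak 4.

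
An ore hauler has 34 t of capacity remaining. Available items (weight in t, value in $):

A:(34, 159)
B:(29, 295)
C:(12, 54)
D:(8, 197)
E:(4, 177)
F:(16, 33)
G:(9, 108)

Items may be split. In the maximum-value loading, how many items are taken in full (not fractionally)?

3

Sort by value per unit weight and fill in that order.
Ratios (sorted): E 44.25, D 24.62, G 12.00, B 10.17, A 4.68, C 4.50, F 2.06
take E (4 @ 177); take D (8 @ 197); take G (9 @ 108); take 13/29 of B → 132.24. Capacity used 34/34.
3 item(s) taken whole; one partial (take 13/29 of B).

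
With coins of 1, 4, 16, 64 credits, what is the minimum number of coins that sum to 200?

200 = 3×64 + 2×4
Total coins = 3 + 2 = 5

5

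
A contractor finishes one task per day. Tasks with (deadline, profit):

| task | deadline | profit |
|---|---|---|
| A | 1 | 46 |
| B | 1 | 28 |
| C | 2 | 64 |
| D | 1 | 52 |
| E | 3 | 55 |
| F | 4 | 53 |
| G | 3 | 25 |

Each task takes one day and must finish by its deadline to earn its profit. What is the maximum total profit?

Take jobs in profit order; each goes to the latest open slot no later than its deadline.
Profit order: C=64 E=55 F=53 D=52 A=46 B=28 G=25
Assign: C→slot 2, E→slot 3, F→slot 4, D→slot 1, A skipped, B skipped, G skipped.
Slots: [1:D] [2:C] [3:E] [4:F]
Profit = 52 + 64 + 55 + 53 = 224

224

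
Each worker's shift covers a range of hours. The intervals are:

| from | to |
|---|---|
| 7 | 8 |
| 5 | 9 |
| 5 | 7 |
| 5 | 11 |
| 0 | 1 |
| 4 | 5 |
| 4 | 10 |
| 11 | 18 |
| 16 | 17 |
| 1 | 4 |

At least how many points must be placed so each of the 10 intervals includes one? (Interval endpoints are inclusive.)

4

Sort by right endpoint; whenever an interval is uncovered, place a point at its right end.
Sorted: [0,1] [1,4] [4,5] [5,7] [7,8] [5,9] [4,10] [5,11] [16,17] [11,18]
{[0,1],[1,4]} hit by 1; {[4,5],[5,7]} hit by 5; {[7,8],[5,9],[4,10],[5,11]} hit by 8; {[16,17],[11,18]} hit by 17.
Points: 1, 5, 8, 17 (4 total).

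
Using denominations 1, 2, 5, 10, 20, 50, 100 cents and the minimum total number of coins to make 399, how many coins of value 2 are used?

2

399 = 3×100 + 1×50 + 2×20 + 1×5 + 2×2
Count of 2: 2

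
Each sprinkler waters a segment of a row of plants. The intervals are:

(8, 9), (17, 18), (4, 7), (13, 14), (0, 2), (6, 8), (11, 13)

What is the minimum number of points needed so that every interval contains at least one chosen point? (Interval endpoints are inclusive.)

5

Process intervals by earliest right end; each time one isn't hit yet, stab at its right endpoint.
By right end: [0,2]  [4,7]  [6,8]  [8,9]  [11,13]  [13,14]  [17,18]
[0,2] uncovered → point at 2; [4,7] uncovered → point at 7; [8,9] uncovered → point at 9; [11,13] uncovered → point at 13; [17,18] uncovered → point at 18.
Points: 2, 7, 9, 13, 18 (5 total).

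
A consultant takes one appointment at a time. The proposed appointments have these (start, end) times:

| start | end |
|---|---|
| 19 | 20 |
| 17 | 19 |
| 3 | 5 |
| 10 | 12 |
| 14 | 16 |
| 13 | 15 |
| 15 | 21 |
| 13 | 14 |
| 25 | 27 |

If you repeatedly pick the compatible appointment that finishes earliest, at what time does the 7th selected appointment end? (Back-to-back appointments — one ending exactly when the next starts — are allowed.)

27

By end time: (3,5), (10,12), (13,14), (13,15), (14,16), (17,19), (19,20), (15,21), (25,27).
Pick (3,5); next start ≥ 5 → (10,12); next start ≥ 12 → (13,14); next start ≥ 14 → (14,16); next start ≥ 16 → (17,19); next start ≥ 19 → (19,20); next start ≥ 20 → (25,27).
Selected: (3,5) (10,12) (13,14) (14,16) (17,19) (19,20) (25,27)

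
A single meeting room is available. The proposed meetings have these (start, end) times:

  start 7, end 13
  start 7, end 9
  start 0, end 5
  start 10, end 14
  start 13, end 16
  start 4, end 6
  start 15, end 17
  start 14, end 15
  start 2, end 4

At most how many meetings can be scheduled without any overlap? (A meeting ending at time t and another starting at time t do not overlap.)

6

Order by finish time; keep every interval that doesn't clash with the previous kept one.
Sorted by end: (2,4)  (0,5)  (4,6)  (7,9)  (7,13)  (10,14)  (14,15)  (13,16)  (15,17)
take (2,4); take (4,6); take (7,9); take (10,14); take (14,15); skip (13,16); take (15,17).
Selected 6 meetings.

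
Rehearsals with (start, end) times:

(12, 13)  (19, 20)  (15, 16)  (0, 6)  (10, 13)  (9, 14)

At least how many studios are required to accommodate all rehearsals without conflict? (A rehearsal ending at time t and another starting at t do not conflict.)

The answer is the maximum number of intervals overlapping at any instant.
Events (time:±→running): 0:+→1 6:-→0 9:+→1 10:+→2 12:+→3 … peak 3.

3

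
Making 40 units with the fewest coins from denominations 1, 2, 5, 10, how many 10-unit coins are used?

40 = 4×10
Count of 10: 4

4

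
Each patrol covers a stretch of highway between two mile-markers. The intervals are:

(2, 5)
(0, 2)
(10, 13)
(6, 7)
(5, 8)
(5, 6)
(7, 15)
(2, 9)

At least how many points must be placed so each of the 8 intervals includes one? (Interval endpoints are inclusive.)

Sorted: [0,2] [2,5] [5,6] [6,7] [5,8] [2,9] [10,13] [7,15]
{[0,2],[2,5]} hit by 2; {[5,6],[6,7],[5,8],[2,9]} hit by 6; {[10,13],[7,15]} hit by 13.
Points: 2, 6, 13 (3 total).

3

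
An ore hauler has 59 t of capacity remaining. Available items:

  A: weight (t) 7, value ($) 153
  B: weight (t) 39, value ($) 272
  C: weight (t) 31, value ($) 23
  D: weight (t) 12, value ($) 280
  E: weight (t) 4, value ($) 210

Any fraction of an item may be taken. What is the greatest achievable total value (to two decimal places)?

Sort by value per unit weight and fill in that order.
Ratios (sorted): E 52.50, D 23.33, A 21.86, B 6.97, C 0.74
take E (4 @ 210); take D (12 @ 280); take A (7 @ 153); take 36/39 of B → 251.08. Capacity used 59/59.
Total value = 894.08

894.08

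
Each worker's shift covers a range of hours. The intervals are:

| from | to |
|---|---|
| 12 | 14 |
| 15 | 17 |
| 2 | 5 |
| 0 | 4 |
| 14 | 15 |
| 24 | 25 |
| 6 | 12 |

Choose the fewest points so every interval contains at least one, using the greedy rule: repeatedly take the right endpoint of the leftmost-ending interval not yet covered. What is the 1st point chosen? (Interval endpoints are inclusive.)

Sort by right endpoint; whenever an interval is uncovered, place a point at its right end.
Sorted: [0,4] [2,5] [6,12] [12,14] [14,15] [15,17] [24,25]
{[0,4],[2,5]} hit by 4; {[6,12],[12,14]} hit by 12; {[14,15],[15,17]} hit by 15; {[24,25]} hit by 25.
Points: 4, 12, 15, 25 (4 total).

4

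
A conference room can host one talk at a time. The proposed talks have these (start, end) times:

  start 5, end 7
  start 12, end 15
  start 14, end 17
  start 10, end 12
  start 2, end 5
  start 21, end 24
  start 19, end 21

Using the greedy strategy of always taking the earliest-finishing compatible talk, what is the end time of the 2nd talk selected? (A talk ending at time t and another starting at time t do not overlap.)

Sort by end time and greedily take each interval whose start is ≥ the last chosen end.
Sorted by end: (2,5)  (5,7)  (10,12)  (12,15)  (14,17)  (19,21)  (21,24)
take (2,5); take (5,7); take (10,12); take (12,15); take (19,21); take (21,24).
Selected: (2,5) (5,7) (10,12) (12,15) (19,21) (21,24)

7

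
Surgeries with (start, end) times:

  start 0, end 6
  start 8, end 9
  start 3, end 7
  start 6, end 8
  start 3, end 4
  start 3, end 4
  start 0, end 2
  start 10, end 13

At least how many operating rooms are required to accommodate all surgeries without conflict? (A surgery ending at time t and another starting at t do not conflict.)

4

Count concurrent intervals with a sweep; the peak is the room count.
Events (time:±→running): 0:+→1 0:+→2 2:-→1 3:+→2 3:+→3 3:+→4 … peak 4.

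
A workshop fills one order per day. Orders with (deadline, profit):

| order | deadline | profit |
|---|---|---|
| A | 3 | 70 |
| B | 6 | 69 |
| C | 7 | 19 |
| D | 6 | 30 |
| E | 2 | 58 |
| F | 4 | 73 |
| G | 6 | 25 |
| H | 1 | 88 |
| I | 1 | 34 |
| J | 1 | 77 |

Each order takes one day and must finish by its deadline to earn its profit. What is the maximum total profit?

Profit order: H=88 J=77 F=73 A=70 B=69 E=58 I=34 D=30 G=25 C=19
Assign: H→slot 1, J skipped, F→slot 4, A→slot 3, B→slot 6, E→slot 2, I skipped, D→slot 5, G skipped, C→slot 7.
Slots: [1:H] [2:E] [3:A] [4:F] [5:D] [6:B] [7:C]
Profit = 88 + 58 + 70 + 73 + 30 + 69 + 19 = 407

407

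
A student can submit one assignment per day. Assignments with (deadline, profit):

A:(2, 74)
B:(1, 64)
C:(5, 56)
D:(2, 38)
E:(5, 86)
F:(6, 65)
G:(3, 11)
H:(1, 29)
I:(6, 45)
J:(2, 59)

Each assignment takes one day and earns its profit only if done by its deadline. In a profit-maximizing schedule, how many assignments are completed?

Take jobs in profit order; each goes to the latest open slot no later than its deadline.
Profit order: E=86 A=74 F=65 B=64 J=59 C=56 I=45 D=38 H=29 G=11
Assign: E→slot 5, A→slot 2, F→slot 6, B→slot 1, J skipped, C→slot 4, I→slot 3, D skipped, H skipped, G skipped.
Slots: [1:B] [2:A] [3:I] [4:C] [5:E] [6:F]
6 of 10 scheduled.

6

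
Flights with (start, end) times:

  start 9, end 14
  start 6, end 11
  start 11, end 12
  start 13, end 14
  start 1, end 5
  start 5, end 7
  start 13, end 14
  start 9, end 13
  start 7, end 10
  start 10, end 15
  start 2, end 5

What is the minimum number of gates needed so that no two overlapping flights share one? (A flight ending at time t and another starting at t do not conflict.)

4

Events (time:±→running): 1:+→1 2:+→2 5:-→1 5:-→0 5:+→1 6:+→2 7:-→1 7:+→2 9:+→3 9:+→4 … peak 4.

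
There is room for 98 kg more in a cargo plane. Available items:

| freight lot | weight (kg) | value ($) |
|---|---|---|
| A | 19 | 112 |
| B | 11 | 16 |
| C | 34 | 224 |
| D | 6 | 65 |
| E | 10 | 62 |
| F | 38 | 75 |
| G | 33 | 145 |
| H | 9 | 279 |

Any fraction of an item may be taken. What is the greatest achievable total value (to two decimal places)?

Sort by value per unit weight and fill in that order.
Order: H (279/9=31.00) > D (65/6=10.83) > C (224/34=6.59) > E (62/10=6.20) > A (112/19=5.89) > G (145/33=4.39) > F (75/38=1.97) > B (16/11=1.45)
Fill: take H (9 @ 279) → take D (6 @ 65) → take C (34 @ 224) → take E (10 @ 62) → take A (19 @ 112) → take 20/33 of G → 87.88; 98/98 used.
Total value = 829.88

829.88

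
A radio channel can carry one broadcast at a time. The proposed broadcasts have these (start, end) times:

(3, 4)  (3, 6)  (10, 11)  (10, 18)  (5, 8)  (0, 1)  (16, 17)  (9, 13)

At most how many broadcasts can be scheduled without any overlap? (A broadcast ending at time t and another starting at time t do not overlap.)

5

Sorted by end: (0,1)  (3,4)  (3,6)  (5,8)  (10,11)  (9,13)  (16,17)  (10,18)
take (0,1); take (3,4); skip (3,6); take (5,8); take (10,11); take (16,17).
Selected 5 broadcasts.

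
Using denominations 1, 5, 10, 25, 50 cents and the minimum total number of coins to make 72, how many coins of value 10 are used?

72 = 1×50 + 2×10 + 2×1
Count of 10: 2

2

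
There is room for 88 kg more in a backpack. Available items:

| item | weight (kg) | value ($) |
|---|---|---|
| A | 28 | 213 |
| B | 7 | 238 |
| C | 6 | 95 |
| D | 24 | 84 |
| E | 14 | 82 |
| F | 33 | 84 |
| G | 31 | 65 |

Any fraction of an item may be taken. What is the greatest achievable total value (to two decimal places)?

734.91

Ratios (sorted): B 34.00, C 15.83, A 7.61, E 5.86, D 3.50, F 2.55, G 2.10
take B (7 @ 238); take C (6 @ 95); take A (28 @ 213); take E (14 @ 82); take D (24 @ 84); take 9/33 of F → 22.91. Capacity used 88/88.
Total value = 734.91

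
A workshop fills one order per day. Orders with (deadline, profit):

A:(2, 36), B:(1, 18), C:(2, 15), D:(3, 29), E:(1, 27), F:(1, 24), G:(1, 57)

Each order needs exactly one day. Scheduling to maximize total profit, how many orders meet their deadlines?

3

Take jobs in profit order; each goes to the latest open slot no later than its deadline.
Profit order: G=57 A=36 D=29 E=27 F=24 B=18 C=15
Assign: G→slot 1, A→slot 2, D→slot 3, E skipped, F skipped, B skipped, C skipped.
Slots: [1:G] [2:A] [3:D]
3 of 7 scheduled.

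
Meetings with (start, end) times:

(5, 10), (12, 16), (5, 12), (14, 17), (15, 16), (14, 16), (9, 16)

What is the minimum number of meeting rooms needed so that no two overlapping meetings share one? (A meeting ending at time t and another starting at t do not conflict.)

The answer is the maximum number of intervals overlapping at any instant.
Events (time:±→running): 5:+→1 5:+→2 9:+→3 10:-→2 12:-→1 12:+→2 14:+→3 14:+→4 15:+→5 … peak 5.

5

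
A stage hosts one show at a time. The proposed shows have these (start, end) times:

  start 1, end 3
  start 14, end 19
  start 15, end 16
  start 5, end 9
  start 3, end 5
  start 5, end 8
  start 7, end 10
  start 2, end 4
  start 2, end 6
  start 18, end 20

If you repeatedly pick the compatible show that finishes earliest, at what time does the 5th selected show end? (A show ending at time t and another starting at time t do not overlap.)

20

Greedy by earliest finish: after sorting by end time, pick each interval compatible with the last pick.
Sorted by end: (1,3)  (2,4)  (3,5)  (2,6)  (5,8)  (5,9)  (7,10)  (15,16)  (14,19)  (18,20)
take (1,3); skip (2,4); take (3,5); take (5,8); skip (5,9); take (15,16); skip (14,19); take (18,20).
Selected: (1,3) (3,5) (5,8) (15,16) (18,20)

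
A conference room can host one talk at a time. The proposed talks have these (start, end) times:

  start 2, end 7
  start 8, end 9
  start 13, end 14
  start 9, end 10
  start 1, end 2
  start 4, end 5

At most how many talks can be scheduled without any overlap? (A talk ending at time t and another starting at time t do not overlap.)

Greedy by earliest finish: after sorting by end time, pick each interval compatible with the last pick.
Sorted by end: (1,2)  (4,5)  (2,7)  (8,9)  (9,10)  (13,14)
take (1,2); take (4,5); take (8,9); take (9,10); take (13,14).
Selected 5 talks.

5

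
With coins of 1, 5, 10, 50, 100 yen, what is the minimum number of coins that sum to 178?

Greedy: take as many of the largest coin as possible, then repeat with the remainder.
178 = 1×100 + 1×50 + 2×10 + 1×5 + 3×1
Total coins = 1 + 1 + 2 + 1 + 3 = 8

8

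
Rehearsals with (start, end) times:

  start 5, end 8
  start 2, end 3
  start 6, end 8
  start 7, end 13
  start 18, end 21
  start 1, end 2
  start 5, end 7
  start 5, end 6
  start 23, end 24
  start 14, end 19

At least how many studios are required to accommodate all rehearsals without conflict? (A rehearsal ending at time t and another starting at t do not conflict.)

3

Count concurrent intervals with a sweep; the peak is the room count.
Events (time:±→running): 1:+→1 2:-→0 2:+→1 3:-→0 5:+→1 5:+→2 5:+→3 … peak 3.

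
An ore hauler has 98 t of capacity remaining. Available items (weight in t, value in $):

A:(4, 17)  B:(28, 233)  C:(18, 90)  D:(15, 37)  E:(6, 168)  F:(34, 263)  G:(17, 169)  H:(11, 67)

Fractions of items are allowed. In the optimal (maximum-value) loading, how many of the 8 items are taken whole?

5

Sort by value per unit weight and fill in that order.
Order: E (168/6=28.00) > G (169/17=9.94) > B (233/28=8.32) > F (263/34=7.74) > H (67/11=6.09) > C (90/18=5.00) > A (17/4=4.25) > D (37/15=2.47)
Fill: take E (6 @ 168) → take G (17 @ 169) → take B (28 @ 233) → take F (34 @ 263) → take H (11 @ 67) → take 2/18 of C → 10.00; 98/98 used.
5 item(s) taken whole; one partial (take 2/18 of C).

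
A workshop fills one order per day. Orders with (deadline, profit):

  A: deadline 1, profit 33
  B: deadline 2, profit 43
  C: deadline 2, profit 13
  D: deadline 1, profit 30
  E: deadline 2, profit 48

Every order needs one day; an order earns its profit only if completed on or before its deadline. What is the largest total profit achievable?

91

Sort by profit descending; place each in the latest free slot ≤ its deadline.
Profit order: E=48 B=43 A=33 D=30 C=13
Assign: E→slot 2, B→slot 1, A skipped, D skipped, C skipped.
Slots: [1:B] [2:E]
Profit = 43 + 48 = 91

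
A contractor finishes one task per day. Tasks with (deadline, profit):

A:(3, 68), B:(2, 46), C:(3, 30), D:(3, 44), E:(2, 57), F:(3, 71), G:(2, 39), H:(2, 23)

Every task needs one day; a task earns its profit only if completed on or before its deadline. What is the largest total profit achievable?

196

Sort by profit descending; place each in the latest free slot ≤ its deadline.
Profit order: F=71 A=68 E=57 B=46 D=44 G=39 C=30 H=23
Assign: F→slot 3, A→slot 2, E→slot 1, B skipped, D skipped, G skipped, C skipped, H skipped.
Slots: [1:E] [2:A] [3:F]
Profit = 57 + 68 + 71 = 196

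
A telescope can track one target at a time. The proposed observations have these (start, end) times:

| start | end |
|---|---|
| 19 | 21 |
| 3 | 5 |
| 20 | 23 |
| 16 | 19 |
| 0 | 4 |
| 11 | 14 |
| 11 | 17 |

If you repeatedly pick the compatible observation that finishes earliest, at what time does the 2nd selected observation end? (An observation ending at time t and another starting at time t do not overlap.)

Order by finish time; keep every interval that doesn't clash with the previous kept one.
Sorted by end: (0,4)  (3,5)  (11,14)  (11,17)  (16,19)  (19,21)  (20,23)
take (0,4); skip (3,5); take (11,14); take (16,19); take (19,21).
Selected: (0,4) (11,14) (16,19) (19,21)

14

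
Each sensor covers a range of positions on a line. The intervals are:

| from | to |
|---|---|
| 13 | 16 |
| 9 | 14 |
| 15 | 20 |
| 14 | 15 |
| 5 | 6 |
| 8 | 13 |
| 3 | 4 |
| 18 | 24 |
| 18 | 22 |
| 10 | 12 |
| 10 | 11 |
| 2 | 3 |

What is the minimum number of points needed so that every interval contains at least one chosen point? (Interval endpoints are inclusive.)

5

Sort by right endpoint; whenever an interval is uncovered, place a point at its right end.
Sorted: [2,3] [3,4] [5,6] [10,11] [10,12] [8,13] [9,14] [14,15] [13,16] [15,20] [18,22] [18,24]
{[2,3],[3,4]} hit by 3; {[5,6]} hit by 6; {[10,11],[10,12],[8,13],[9,14]} hit by 11; {[14,15],[13,16],[15,20]} hit by 15; {[18,22],[18,24]} hit by 22.
Points: 3, 6, 11, 15, 22 (5 total).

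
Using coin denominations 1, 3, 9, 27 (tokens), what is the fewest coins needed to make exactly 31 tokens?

Use the largest denomination that fits, subtract, and repeat.
31 − 1×27→4 − 1×3→1 − 1×1→0
Total coins = 1 + 1 + 1 = 3

3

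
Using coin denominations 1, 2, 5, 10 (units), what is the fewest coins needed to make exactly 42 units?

5

42 = 4×10 + 1×2
Total coins = 4 + 1 = 5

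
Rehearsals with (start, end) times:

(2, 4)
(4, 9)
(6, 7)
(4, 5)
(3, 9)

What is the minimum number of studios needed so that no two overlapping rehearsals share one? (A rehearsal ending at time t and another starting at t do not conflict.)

Count concurrent intervals with a sweep; the peak is the room count.
Events (time:±→running): 2:+→1 3:+→2 4:-→1 4:+→2 4:+→3 … peak 3.

3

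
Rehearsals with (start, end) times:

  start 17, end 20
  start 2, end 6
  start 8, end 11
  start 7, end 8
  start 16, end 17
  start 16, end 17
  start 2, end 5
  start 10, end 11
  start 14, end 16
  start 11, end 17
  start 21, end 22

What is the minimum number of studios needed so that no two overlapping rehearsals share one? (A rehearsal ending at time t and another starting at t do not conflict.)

starts: [2, 2, 7, 8, 10, 11, 14, 16, 16, 17, 21]
ends:   [5, 6, 8, 11, 11, 16, 17, 17, 17, 20, 22]
s2→1 s2→2 e5→1 e6→0 s7→1 e8→0 s8→1 s10→2 e11→1 e11→0 s11→1 s14→2 e16→1 s16→2 s16→3  — peak 3.

3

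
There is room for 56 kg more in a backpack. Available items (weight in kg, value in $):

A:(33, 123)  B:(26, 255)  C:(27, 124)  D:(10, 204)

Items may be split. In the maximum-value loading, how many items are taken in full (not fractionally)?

2

Greedy by value/weight ratio, highest first.
Ratios (sorted): D 20.40, B 9.81, C 4.59, A 3.73
take D (10 @ 204); take B (26 @ 255); take 20/27 of C → 91.85. Capacity used 56/56.
2 item(s) taken whole; one partial (take 20/27 of C).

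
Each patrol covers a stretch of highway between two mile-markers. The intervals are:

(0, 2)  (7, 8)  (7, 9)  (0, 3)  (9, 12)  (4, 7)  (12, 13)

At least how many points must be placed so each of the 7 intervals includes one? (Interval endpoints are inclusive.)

3

Sorted: [0,2] [0,3] [4,7] [7,8] [7,9] [9,12] [12,13]
{[0,2],[0,3]} hit by 2; {[4,7],[7,8],[7,9]} hit by 7; {[9,12],[12,13]} hit by 12.
Points: 2, 7, 12 (3 total).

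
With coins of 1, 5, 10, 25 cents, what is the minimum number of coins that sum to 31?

3

Greedy: take as many of the largest coin as possible, then repeat with the remainder.
31 = 1×25 + 1×5 + 1×1
Total coins = 1 + 1 + 1 = 3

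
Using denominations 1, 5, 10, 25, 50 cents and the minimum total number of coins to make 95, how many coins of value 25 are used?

1

Use the largest denomination that fits, subtract, and repeat.
95 = 1×50 + 1×25 + 2×10
Count of 25: 1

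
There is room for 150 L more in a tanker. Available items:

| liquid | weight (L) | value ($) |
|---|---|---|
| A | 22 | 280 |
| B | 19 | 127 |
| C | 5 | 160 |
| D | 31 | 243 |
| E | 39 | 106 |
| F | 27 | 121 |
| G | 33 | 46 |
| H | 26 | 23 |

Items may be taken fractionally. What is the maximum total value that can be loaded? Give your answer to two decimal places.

Sort by value per unit weight and fill in that order.
Ratios (sorted): C 32.00, A 12.73, D 7.84, B 6.68, F 4.48, E 2.72, G 1.39, H 0.88
take C (5 @ 160); take A (22 @ 280); take D (31 @ 243); take B (19 @ 127); take F (27 @ 121); take E (39 @ 106); take 7/33 of G → 9.76. Capacity used 150/150.
Total value = 1046.76

1046.76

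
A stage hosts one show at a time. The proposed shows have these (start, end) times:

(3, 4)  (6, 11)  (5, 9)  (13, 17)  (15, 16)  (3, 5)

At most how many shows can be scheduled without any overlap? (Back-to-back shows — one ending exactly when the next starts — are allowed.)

3

Order by finish time; keep every interval that doesn't clash with the previous kept one.
Sorted by end: (3,4)  (3,5)  (5,9)  (6,11)  (15,16)  (13,17)
take (3,4); skip (3,5); take (5,9); take (15,16).
Selected 3 shows.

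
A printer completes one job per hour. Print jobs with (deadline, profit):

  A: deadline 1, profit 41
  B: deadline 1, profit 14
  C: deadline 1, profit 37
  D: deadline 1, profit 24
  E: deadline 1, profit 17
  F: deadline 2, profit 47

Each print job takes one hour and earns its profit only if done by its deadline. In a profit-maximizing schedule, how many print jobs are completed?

2

By profit: F(d2,47), A(d1,41), C(d1,37), D(d1,24), E(d1,17), B(d1,14)
F→slot 2; A→slot 1; C skipped; D skipped; E skipped; B skipped.
2 of 6 scheduled.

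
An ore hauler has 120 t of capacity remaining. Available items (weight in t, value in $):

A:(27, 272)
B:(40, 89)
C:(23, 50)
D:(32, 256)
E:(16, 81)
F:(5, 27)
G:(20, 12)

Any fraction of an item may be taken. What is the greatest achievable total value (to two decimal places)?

Greedy by value/weight ratio, highest first.
Order: A (272/27=10.07) > D (256/32=8.00) > F (27/5=5.40) > E (81/16=5.06) > B (89/40=2.23) > C (50/23=2.17) > G (12/20=0.60)
Fill: take A (27 @ 272) → take D (32 @ 256) → take F (5 @ 27) → take E (16 @ 81) → take B (40 @ 89); 120/120 used.
Total value = 725.00

725.00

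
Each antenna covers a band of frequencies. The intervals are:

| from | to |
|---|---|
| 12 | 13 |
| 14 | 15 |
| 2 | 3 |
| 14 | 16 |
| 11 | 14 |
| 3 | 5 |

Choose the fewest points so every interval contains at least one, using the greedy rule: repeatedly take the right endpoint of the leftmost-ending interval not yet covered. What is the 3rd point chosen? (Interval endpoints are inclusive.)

Sort by right endpoint; whenever an interval is uncovered, place a point at its right end.
Sorted: [2,3] [3,5] [12,13] [11,14] [14,15] [14,16]
{[2,3],[3,5]} hit by 3; {[12,13],[11,14]} hit by 13; {[14,15],[14,16]} hit by 15.
Points: 3, 13, 15 (3 total).

15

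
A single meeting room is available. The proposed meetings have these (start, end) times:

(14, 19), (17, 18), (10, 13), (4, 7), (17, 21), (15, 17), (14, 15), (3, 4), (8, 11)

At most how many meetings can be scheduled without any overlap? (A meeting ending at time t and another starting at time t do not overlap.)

By end time: (3,4), (4,7), (8,11), (10,13), (14,15), (15,17), (17,18), (14,19), (17,21).
Pick (3,4); next start ≥ 4 → (4,7); next start ≥ 7 → (8,11); next start ≥ 11 → (14,15); next start ≥ 15 → (15,17); next start ≥ 17 → (17,18).
Selected 6 meetings.

6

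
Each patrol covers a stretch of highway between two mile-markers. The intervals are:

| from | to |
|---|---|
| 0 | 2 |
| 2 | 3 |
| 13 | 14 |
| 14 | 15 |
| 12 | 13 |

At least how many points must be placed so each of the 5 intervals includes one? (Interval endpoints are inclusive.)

3

Sort by right endpoint; whenever an interval is uncovered, place a point at its right end.
By right end: [0,2]  [2,3]  [12,13]  [13,14]  [14,15]
[0,2] uncovered → point at 2; [12,13] uncovered → point at 13; [14,15] uncovered → point at 15.
Points: 2, 13, 15 (3 total).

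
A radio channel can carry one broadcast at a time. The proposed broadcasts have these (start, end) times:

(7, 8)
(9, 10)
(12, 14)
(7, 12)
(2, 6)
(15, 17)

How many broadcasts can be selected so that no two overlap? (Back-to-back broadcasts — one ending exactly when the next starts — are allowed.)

By end time: (2,6), (7,8), (9,10), (7,12), (12,14), (15,17).
Pick (2,6); next start ≥ 6 → (7,8); next start ≥ 8 → (9,10); next start ≥ 10 → (12,14); next start ≥ 14 → (15,17).
Selected 5 broadcasts.

5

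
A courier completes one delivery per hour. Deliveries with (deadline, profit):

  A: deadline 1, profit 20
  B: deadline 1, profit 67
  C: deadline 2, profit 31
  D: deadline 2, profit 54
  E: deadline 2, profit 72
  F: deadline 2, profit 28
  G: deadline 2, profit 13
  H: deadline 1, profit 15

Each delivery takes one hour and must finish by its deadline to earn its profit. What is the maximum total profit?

Take jobs in profit order; each goes to the latest open slot no later than its deadline.
By profit: E(d2,72), B(d1,67), D(d2,54), C(d2,31), F(d2,28), A(d1,20), H(d1,15), G(d2,13)
E→slot 2; B→slot 1; D skipped; C skipped; F skipped; A skipped; H skipped; G skipped.
Profit = 67 + 72 = 139

139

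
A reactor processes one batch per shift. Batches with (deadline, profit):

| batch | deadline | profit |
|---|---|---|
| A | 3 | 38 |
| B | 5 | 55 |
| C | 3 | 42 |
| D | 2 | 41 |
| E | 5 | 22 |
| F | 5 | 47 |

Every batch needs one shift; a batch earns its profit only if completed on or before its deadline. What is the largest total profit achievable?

223

By profit: B(d5,55), F(d5,47), C(d3,42), D(d2,41), A(d3,38), E(d5,22)
B→slot 5; F→slot 4; C→slot 3; D→slot 2; A→slot 1; E skipped.
Profit = 38 + 41 + 42 + 47 + 55 = 223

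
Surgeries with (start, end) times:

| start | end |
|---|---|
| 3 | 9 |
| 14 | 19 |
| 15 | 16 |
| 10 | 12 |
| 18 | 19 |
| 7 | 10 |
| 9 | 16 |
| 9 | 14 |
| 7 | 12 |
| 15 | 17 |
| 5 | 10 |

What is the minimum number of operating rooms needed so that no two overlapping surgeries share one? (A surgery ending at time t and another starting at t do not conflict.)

The answer is the maximum number of intervals overlapping at any instant.
Events (time:±→running): 3:+→1 5:+→2 7:+→3 7:+→4 9:-→3 9:+→4 9:+→5 … peak 5.

5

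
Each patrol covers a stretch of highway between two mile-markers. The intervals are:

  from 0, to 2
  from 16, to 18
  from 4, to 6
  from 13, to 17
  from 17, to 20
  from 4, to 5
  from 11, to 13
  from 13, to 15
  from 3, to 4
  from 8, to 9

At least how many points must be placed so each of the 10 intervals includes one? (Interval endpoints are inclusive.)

Sort by right endpoint; whenever an interval is uncovered, place a point at its right end.
Sorted: [0,2] [3,4] [4,5] [4,6] [8,9] [11,13] [13,15] [13,17] [16,18] [17,20]
{[0,2]} hit by 2; {[3,4],[4,5],[4,6]} hit by 4; {[8,9]} hit by 9; {[11,13],[13,15],[13,17]} hit by 13; {[16,18],[17,20]} hit by 18.
Points: 2, 4, 9, 13, 18 (5 total).

5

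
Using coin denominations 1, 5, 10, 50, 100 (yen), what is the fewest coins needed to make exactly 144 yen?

9

144 = 1×100 + 4×10 + 4×1
Total coins = 1 + 4 + 4 = 9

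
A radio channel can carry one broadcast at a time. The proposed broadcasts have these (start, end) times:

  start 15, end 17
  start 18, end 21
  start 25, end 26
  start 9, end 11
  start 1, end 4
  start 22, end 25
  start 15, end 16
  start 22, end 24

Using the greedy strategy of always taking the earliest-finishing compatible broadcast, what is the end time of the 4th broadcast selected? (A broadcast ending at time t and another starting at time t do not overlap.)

By end time: (1,4), (9,11), (15,16), (15,17), (18,21), (22,24), (22,25), (25,26).
Pick (1,4); next start ≥ 4 → (9,11); next start ≥ 11 → (15,16); next start ≥ 16 → (18,21); next start ≥ 21 → (22,24); next start ≥ 24 → (25,26).
Selected: (1,4) (9,11) (15,16) (18,21) (22,24) (25,26)

21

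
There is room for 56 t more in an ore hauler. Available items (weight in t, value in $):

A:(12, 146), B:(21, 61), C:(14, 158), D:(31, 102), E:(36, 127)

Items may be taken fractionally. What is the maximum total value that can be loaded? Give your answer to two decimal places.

Order: A (146/12=12.17) > C (158/14=11.29) > E (127/36=3.53) > D (102/31=3.29) > B (61/21=2.90)
Fill: take A (12 @ 146) → take C (14 @ 158) → take 30/36 of E → 105.83; 56/56 used.
Total value = 409.83

409.83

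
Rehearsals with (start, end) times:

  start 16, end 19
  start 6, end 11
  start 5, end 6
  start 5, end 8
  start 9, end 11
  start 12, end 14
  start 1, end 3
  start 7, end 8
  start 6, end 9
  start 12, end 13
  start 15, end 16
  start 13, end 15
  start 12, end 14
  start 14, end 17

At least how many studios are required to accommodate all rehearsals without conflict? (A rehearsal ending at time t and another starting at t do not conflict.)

Count concurrent intervals with a sweep; the peak is the room count.
starts: [1, 5, 5, 6, 6, 7, 9, 12, 12, 12, 13, 14, 15, 16]
ends:   [3, 6, 8, 8, 9, 11, 11, 13, 14, 14, 15, 16, 17, 19]
s1→1 e3→0 s5→1 s5→2 e6→1 s6→2 s6→3 s7→4  — peak 4.

4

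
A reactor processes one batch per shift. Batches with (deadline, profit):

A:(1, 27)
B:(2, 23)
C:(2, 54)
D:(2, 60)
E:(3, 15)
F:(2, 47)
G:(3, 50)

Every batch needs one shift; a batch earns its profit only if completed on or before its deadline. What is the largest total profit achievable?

Take jobs in profit order; each goes to the latest open slot no later than its deadline.
By profit: D(d2,60), C(d2,54), G(d3,50), F(d2,47), A(d1,27), B(d2,23), E(d3,15)
D→slot 2; C→slot 1; G→slot 3; F skipped; A skipped; B skipped; E skipped.
Profit = 54 + 60 + 50 = 164

164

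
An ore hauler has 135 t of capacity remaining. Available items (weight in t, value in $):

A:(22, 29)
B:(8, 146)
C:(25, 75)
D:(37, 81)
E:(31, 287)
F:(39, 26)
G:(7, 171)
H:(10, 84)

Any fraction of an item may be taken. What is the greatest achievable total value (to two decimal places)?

Greedy by value/weight ratio, highest first.
Ratios (sorted): G 24.43, B 18.25, E 9.26, H 8.40, C 3.00, D 2.19, A 1.32, F 0.67
take G (7 @ 171); take B (8 @ 146); take E (31 @ 287); take H (10 @ 84); take C (25 @ 75); take D (37 @ 81); take 17/22 of A → 22.41. Capacity used 135/135.
Total value = 866.41

866.41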